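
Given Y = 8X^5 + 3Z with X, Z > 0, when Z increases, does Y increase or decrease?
Y increases

Taking the partial derivative:
∂Y/∂Z = 3

∂Y/∂Z = 3 > 0 (assuming positive values)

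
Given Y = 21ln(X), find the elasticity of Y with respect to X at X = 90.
Elasticity = 1/ln(90) ≈ 0.2222

Elasticity = (dY/dX) · (X/Y)

dY/dX = 21/X
At X = 90: dY/dX = 7/30, Y = 21·ln(90)

Elasticity = (7/30) · (90 / (21·ln(90))) = 1/ln(90) ≈ 0.2222

Interpretation: for a small percentage change in X, the percentage change in Y is approximately 0.22 times as large.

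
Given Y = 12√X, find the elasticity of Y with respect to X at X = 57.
Elasticity = 1/2

Elasticity = (dY/dX) · (X/Y)

dY/dX = 6/√X
At X = 57: dY/dX = 2·√57/19, Y = 12·√57

Elasticity = (2·√57/19) · (57 / (12·√57)) = 1/2

Interpretation: for a small percentage change in X, the percentage change in Y is approximately 0.50 times as large.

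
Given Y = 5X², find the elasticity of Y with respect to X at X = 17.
Elasticity = 2

Elasticity = (dY/dX) · (X/Y)

dY/dX = 10·X
At X = 17: dY/dX = 170, Y = 1445

Elasticity = 170 · (17 / 1445) = 2

Interpretation: for a small percentage change in X, the percentage change in Y is approximately 2.00 times as large.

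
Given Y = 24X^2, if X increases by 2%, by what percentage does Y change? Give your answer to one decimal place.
4.0%

For Y = 24X^2:
If X → X(1 + 0.02)
Then Y → Y · (1 + 0.02)^2
     = Y · 1.0404

Percentage change = ((1 + 0.02)^2 − 1) × 100% ≈ 4.0%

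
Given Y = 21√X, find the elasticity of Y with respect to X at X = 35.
Elasticity = 1/2

Elasticity = (dY/dX) · (X/Y)

dY/dX = 21/(2·√X)
At X = 35: dY/dX = 3·√35/10, Y = 21·√35

Elasticity = (3·√35/10) · (35 / (21·√35)) = 1/2

Interpretation: for a small percentage change in X, the percentage change in Y is approximately 0.50 times as large.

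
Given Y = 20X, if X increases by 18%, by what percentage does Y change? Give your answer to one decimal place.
18.0%

For Y = 20X:
If X → X(1 + 0.18)
Then Y → Y · (1 + 0.18)^1
     = Y · 1.1800

Percentage change = ((1 + 0.18)^1 − 1) × 100% = 18.0%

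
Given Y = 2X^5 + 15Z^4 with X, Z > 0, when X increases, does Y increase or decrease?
Y increases

Taking the partial derivative:
∂Y/∂X = 10X^4

∂Y/∂X = 10X^4 > 0 (assuming positive values)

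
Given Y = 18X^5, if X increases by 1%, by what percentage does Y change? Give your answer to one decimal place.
5.1%

For Y = 18X^5:
If X → X(1 + 0.01)
Then Y → Y · (1 + 0.01)^5
     ≈ Y · 1.0510

Percentage change = ((1 + 0.01)^5 − 1) × 100% ≈ 5.1%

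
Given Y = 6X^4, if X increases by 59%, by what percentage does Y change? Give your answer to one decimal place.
539.1%

For Y = 6X^4:
If X → X(1 + 0.59)
Then Y → Y · (1 + 0.59)^4
     ≈ Y · 6.3913

Percentage change = ((1 + 0.59)^4 − 1) × 100% ≈ 539.1%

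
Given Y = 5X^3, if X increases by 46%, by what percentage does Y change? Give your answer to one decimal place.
211.2%

For Y = 5X^3:
If X → X(1 + 0.46)
Then Y → Y · (1 + 0.46)^3
     ≈ Y · 3.1121

Percentage change = ((1 + 0.46)^3 − 1) × 100% ≈ 211.2%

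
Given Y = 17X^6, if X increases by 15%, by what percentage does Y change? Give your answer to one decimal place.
131.3%

For Y = 17X^6:
If X → X(1 + 0.15)
Then Y → Y · (1 + 0.15)^6
     ≈ Y · 2.3131

Percentage change = ((1 + 0.15)^6 − 1) × 100% ≈ 131.3%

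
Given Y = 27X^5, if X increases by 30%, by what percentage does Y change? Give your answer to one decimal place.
271.3%

For Y = 27X^5:
If X → X(1 + 0.3)
Then Y → Y · (1 + 0.3)^5
     ≈ Y · 3.7129

Percentage change = ((1 + 0.3)^5 − 1) × 100% ≈ 271.3%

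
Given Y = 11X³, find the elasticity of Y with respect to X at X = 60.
Elasticity = 3

Elasticity = (dY/dX) · (X/Y)

dY/dX = 33·X²
At X = 60: dY/dX = 118800, Y = 2376000

Elasticity = 118800 · (60 / 2376000) = 3

Interpretation: for a small percentage change in X, the percentage change in Y is approximately 3.00 times as large.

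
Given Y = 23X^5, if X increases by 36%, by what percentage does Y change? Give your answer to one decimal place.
365.3%

For Y = 23X^5:
If X → X(1 + 0.36)
Then Y → Y · (1 + 0.36)^5
     ≈ Y · 4.6526

Percentage change = ((1 + 0.36)^5 − 1) × 100% ≈ 365.3%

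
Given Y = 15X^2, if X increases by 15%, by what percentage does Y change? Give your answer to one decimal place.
32.3%

For Y = 15X^2:
If X → X(1 + 0.15)
Then Y → Y · (1 + 0.15)^2
     = Y · 1.3225

Percentage change = ((1 + 0.15)^2 − 1) × 100% ≈ 32.3%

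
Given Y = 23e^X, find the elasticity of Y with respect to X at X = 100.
Elasticity = 100

Elasticity = (dY/dX) · (X/Y)

dY/dX = 23·e^X
At X = 100: dY/dX = 23·e^100, Y = 23·e^100

Elasticity = (23·e^100) · (100 / (23·e^100)) = 100

Interpretation: for a small percentage change in X, the percentage change in Y is approximately 100.00 times as large.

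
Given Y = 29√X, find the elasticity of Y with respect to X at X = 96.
Elasticity = 1/2

Elasticity = (dY/dX) · (X/Y)

dY/dX = 29/(2·√X)
At X = 96: dY/dX = 29·√6/48, Y = 116·√6

Elasticity = (29·√6/48) · (96 / (116·√6)) = 1/2

Interpretation: for a small percentage change in X, the percentage change in Y is approximately 0.50 times as large.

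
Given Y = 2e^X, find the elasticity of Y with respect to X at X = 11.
Elasticity = 11

Elasticity = (dY/dX) · (X/Y)

dY/dX = 2·e^X
At X = 11: dY/dX = 2·e^11, Y = 2·e^11

Elasticity = (2·e^11) · (11 / (2·e^11)) = 11

Interpretation: for a small percentage change in X, the percentage change in Y is approximately 11.00 times as large.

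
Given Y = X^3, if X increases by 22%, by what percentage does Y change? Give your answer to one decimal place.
81.6%

For Y = X^3:
If X → X(1 + 0.22)
Then Y → Y · (1 + 0.22)^3
     ≈ Y · 1.8158

Percentage change = ((1 + 0.22)^3 − 1) × 100% ≈ 81.6%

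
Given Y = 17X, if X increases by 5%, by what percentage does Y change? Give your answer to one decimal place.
5.0%

For Y = 17X:
If X → X(1 + 0.05)
Then Y → Y · (1 + 0.05)^1
     = Y · 1.0500

Percentage change = ((1 + 0.05)^1 − 1) × 100% = 5.0%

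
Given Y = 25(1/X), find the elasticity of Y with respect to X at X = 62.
Elasticity = -1

Elasticity = (dY/dX) · (X/Y)

dY/dX = -25/X²
At X = 62: dY/dX = -25/3844, Y = 25/62

Elasticity = (-25/3844) · (62 / (25/62)) = -1

Interpretation: for a small percentage change in X, the percentage change in Y is approximately -1.00 times as large.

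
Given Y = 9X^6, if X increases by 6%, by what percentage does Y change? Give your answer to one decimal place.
41.9%

For Y = 9X^6:
If X → X(1 + 0.06)
Then Y → Y · (1 + 0.06)^6
     ≈ Y · 1.4185

Percentage change = ((1 + 0.06)^6 − 1) × 100% ≈ 41.9%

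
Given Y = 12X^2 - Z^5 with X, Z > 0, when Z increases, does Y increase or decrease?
Y decreases

Taking the partial derivative:
∂Y/∂Z = -5Z^4

∂Y/∂Z = -5Z^4 < 0 (assuming positive values)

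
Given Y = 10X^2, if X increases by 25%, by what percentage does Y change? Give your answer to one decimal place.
56.3%

For Y = 10X^2:
If X → X(1 + 0.25)
Then Y → Y · (1 + 0.25)^2
     = Y · 1.5625

Percentage change = ((1 + 0.25)^2 − 1) × 100% ≈ 56.3%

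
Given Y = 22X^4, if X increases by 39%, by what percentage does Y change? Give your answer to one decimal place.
273.3%

For Y = 22X^4:
If X → X(1 + 0.39)
Then Y → Y · (1 + 0.39)^4
     ≈ Y · 3.7330

Percentage change = ((1 + 0.39)^4 − 1) × 100% ≈ 273.3%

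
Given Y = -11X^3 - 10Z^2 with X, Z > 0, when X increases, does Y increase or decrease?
Y decreases

Taking the partial derivative:
∂Y/∂X = -33X^2

∂Y/∂X = -33X^2 < 0 (assuming positive values)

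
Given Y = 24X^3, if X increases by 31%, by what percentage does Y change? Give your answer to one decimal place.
124.8%

For Y = 24X^3:
If X → X(1 + 0.31)
Then Y → Y · (1 + 0.31)^3
     ≈ Y · 2.2481

Percentage change = ((1 + 0.31)^3 − 1) × 100% ≈ 124.8%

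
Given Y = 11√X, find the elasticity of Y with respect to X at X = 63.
Elasticity = 1/2

Elasticity = (dY/dX) · (X/Y)

dY/dX = 11/(2·√X)
At X = 63: dY/dX = 11·√7/42, Y = 33·√7

Elasticity = (11·√7/42) · (63 / (33·√7)) = 1/2

Interpretation: for a small percentage change in X, the percentage change in Y is approximately 0.50 times as large.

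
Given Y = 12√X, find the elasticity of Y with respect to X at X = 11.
Elasticity = 1/2

Elasticity = (dY/dX) · (X/Y)

dY/dX = 6/√X
At X = 11: dY/dX = 6·√11/11, Y = 12·√11

Elasticity = (6·√11/11) · (11 / (12·√11)) = 1/2

Interpretation: for a small percentage change in X, the percentage change in Y is approximately 0.50 times as large.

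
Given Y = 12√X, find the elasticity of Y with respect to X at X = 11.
Elasticity = 1/2

Elasticity = (dY/dX) · (X/Y)

dY/dX = 6/√X
At X = 11: dY/dX = 6·√11/11, Y = 12·√11

Elasticity = (6·√11/11) · (11 / (12·√11)) = 1/2

Interpretation: for a small percentage change in X, the percentage change in Y is approximately 0.50 times as large.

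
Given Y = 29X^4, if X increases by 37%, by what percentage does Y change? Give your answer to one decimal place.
252.3%

For Y = 29X^4:
If X → X(1 + 0.37)
Then Y → Y · (1 + 0.37)^4
     ≈ Y · 3.5228

Percentage change = ((1 + 0.37)^4 − 1) × 100% ≈ 252.3%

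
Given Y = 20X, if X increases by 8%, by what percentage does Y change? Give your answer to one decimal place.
8.0%

For Y = 20X:
If X → X(1 + 0.08)
Then Y → Y · (1 + 0.08)^1
     = Y · 1.0800

Percentage change = ((1 + 0.08)^1 − 1) × 100% = 8.0%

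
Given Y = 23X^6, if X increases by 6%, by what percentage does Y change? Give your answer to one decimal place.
41.9%

For Y = 23X^6:
If X → X(1 + 0.06)
Then Y → Y · (1 + 0.06)^6
     ≈ Y · 1.4185

Percentage change = ((1 + 0.06)^6 − 1) × 100% ≈ 41.9%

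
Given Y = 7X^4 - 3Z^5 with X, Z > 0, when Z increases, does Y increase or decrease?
Y decreases

Taking the partial derivative:
∂Y/∂Z = -15Z^4

∂Y/∂Z = -15Z^4 < 0 (assuming positive values)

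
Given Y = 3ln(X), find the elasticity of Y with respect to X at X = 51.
Elasticity = 1/ln(51) ≈ 0.2543

Elasticity = (dY/dX) · (X/Y)

dY/dX = 3/X
At X = 51: dY/dX = 1/17, Y = 3·ln(51)

Elasticity = (1/17) · (51 / (3·ln(51))) = 1/ln(51) ≈ 0.2543

Interpretation: for a small percentage change in X, the percentage change in Y is approximately 0.25 times as large.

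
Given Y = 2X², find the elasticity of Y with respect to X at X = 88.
Elasticity = 2

Elasticity = (dY/dX) · (X/Y)

dY/dX = 4·X
At X = 88: dY/dX = 352, Y = 15488

Elasticity = 352 · (88 / 15488) = 2

Interpretation: for a small percentage change in X, the percentage change in Y is approximately 2.00 times as large.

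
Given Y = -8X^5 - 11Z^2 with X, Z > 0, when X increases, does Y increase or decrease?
Y decreases

Taking the partial derivative:
∂Y/∂X = -40X^4

∂Y/∂X = -40X^4 < 0 (assuming positive values)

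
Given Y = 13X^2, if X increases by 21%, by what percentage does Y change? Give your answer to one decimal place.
46.4%

For Y = 13X^2:
If X → X(1 + 0.21)
Then Y → Y · (1 + 0.21)^2
     = Y · 1.4641

Percentage change = ((1 + 0.21)^2 − 1) × 100% ≈ 46.4%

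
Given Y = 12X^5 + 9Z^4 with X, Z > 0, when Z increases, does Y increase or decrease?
Y increases

Taking the partial derivative:
∂Y/∂Z = 36Z^3

∂Y/∂Z = 36Z^3 > 0 (assuming positive values)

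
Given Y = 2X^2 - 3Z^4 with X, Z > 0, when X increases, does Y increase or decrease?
Y increases

Taking the partial derivative:
∂Y/∂X = 4X

∂Y/∂X = 4X > 0 (assuming positive values)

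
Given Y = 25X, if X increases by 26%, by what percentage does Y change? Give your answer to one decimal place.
26.0%

For Y = 25X:
If X → X(1 + 0.26)
Then Y → Y · (1 + 0.26)^1
     = Y · 1.2600

Percentage change = ((1 + 0.26)^1 − 1) × 100% = 26.0%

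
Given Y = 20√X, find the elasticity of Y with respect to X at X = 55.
Elasticity = 1/2

Elasticity = (dY/dX) · (X/Y)

dY/dX = 10/√X
At X = 55: dY/dX = 2·√55/11, Y = 20·√55

Elasticity = (2·√55/11) · (55 / (20·√55)) = 1/2

Interpretation: for a small percentage change in X, the percentage change in Y is approximately 0.50 times as large.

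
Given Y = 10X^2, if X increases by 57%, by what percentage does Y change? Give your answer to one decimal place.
146.5%

For Y = 10X^2:
If X → X(1 + 0.57)
Then Y → Y · (1 + 0.57)^2
     = Y · 2.4649

Percentage change = ((1 + 0.57)^2 − 1) × 100% ≈ 146.5%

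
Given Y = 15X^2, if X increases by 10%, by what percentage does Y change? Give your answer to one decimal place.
21.0%

For Y = 15X^2:
If X → X(1 + 0.1)
Then Y → Y · (1 + 0.1)^2
     = Y · 1.2100

Percentage change = ((1 + 0.1)^2 − 1) × 100% = 21.0%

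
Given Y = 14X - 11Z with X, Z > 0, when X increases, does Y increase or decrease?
Y increases

Taking the partial derivative:
∂Y/∂X = 14

∂Y/∂X = 14 > 0 (assuming positive values)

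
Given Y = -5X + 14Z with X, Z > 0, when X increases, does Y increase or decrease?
Y decreases

Taking the partial derivative:
∂Y/∂X = -5

∂Y/∂X = -5 < 0 (assuming positive values)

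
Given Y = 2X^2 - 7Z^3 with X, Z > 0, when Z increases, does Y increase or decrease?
Y decreases

Taking the partial derivative:
∂Y/∂Z = -21Z^2

∂Y/∂Z = -21Z^2 < 0 (assuming positive values)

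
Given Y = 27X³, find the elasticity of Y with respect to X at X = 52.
Elasticity = 3

Elasticity = (dY/dX) · (X/Y)

dY/dX = 81·X²
At X = 52: dY/dX = 219024, Y = 3796416

Elasticity = 219024 · (52 / 3796416) = 3

Interpretation: for a small percentage change in X, the percentage change in Y is approximately 3.00 times as large.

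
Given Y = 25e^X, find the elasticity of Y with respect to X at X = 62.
Elasticity = 62

Elasticity = (dY/dX) · (X/Y)

dY/dX = 25·e^X
At X = 62: dY/dX = 25·e^62, Y = 25·e^62

Elasticity = (25·e^62) · (62 / (25·e^62)) = 62

Interpretation: for a small percentage change in X, the percentage change in Y is approximately 62.00 times as large.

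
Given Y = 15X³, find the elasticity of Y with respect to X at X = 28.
Elasticity = 3

Elasticity = (dY/dX) · (X/Y)

dY/dX = 45·X²
At X = 28: dY/dX = 35280, Y = 329280

Elasticity = 35280 · (28 / 329280) = 3

Interpretation: for a small percentage change in X, the percentage change in Y is approximately 3.00 times as large.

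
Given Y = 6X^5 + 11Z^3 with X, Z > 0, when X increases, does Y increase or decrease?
Y increases

Taking the partial derivative:
∂Y/∂X = 30X^4

∂Y/∂X = 30X^4 > 0 (assuming positive values)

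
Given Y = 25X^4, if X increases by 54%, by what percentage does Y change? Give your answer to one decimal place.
462.4%

For Y = 25X^4:
If X → X(1 + 0.54)
Then Y → Y · (1 + 0.54)^4
     ≈ Y · 5.6245

Percentage change = ((1 + 0.54)^4 − 1) × 100% ≈ 462.4%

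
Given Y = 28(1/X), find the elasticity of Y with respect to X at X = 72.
Elasticity = -1

Elasticity = (dY/dX) · (X/Y)

dY/dX = -28/X²
At X = 72: dY/dX = -7/1296, Y = 7/18

Elasticity = (-7/1296) · (72 / (7/18)) = -1

Interpretation: for a small percentage change in X, the percentage change in Y is approximately -1.00 times as large.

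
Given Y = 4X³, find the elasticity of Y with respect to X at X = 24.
Elasticity = 3

Elasticity = (dY/dX) · (X/Y)

dY/dX = 12·X²
At X = 24: dY/dX = 6912, Y = 55296

Elasticity = 6912 · (24 / 55296) = 3

Interpretation: for a small percentage change in X, the percentage change in Y is approximately 3.00 times as large.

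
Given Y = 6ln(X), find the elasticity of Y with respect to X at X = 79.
Elasticity = 1/ln(79) ≈ 0.2289

Elasticity = (dY/dX) · (X/Y)

dY/dX = 6/X
At X = 79: dY/dX = 6/79, Y = 6·ln(79)

Elasticity = (6/79) · (79 / (6·ln(79))) = 1/ln(79) ≈ 0.2289

Interpretation: for a small percentage change in X, the percentage change in Y is approximately 0.23 times as large.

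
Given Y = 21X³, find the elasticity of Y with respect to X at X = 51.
Elasticity = 3

Elasticity = (dY/dX) · (X/Y)

dY/dX = 63·X²
At X = 51: dY/dX = 163863, Y = 2785671

Elasticity = 163863 · (51 / 2785671) = 3

Interpretation: for a small percentage change in X, the percentage change in Y is approximately 3.00 times as large.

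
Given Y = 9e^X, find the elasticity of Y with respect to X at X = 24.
Elasticity = 24

Elasticity = (dY/dX) · (X/Y)

dY/dX = 9·e^X
At X = 24: dY/dX = 9·e^24, Y = 9·e^24

Elasticity = (9·e^24) · (24 / (9·e^24)) = 24

Interpretation: for a small percentage change in X, the percentage change in Y is approximately 24.00 times as large.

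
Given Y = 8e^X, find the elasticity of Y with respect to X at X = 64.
Elasticity = 64

Elasticity = (dY/dX) · (X/Y)

dY/dX = 8·e^X
At X = 64: dY/dX = 8·e^64, Y = 8·e^64

Elasticity = (8·e^64) · (64 / (8·e^64)) = 64

Interpretation: for a small percentage change in X, the percentage change in Y is approximately 64.00 times as large.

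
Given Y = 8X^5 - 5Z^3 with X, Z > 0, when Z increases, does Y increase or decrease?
Y decreases

Taking the partial derivative:
∂Y/∂Z = -15Z^2

∂Y/∂Z = -15Z^2 < 0 (assuming positive values)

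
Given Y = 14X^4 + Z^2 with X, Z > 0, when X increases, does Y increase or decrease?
Y increases

Taking the partial derivative:
∂Y/∂X = 56X^3

∂Y/∂X = 56X^3 > 0 (assuming positive values)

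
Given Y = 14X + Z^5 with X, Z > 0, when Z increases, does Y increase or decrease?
Y increases

Taking the partial derivative:
∂Y/∂Z = 5Z^4

∂Y/∂Z = 5Z^4 > 0 (assuming positive values)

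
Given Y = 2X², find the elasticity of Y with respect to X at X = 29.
Elasticity = 2

Elasticity = (dY/dX) · (X/Y)

dY/dX = 4·X
At X = 29: dY/dX = 116, Y = 1682

Elasticity = 116 · (29 / 1682) = 2

Interpretation: for a small percentage change in X, the percentage change in Y is approximately 2.00 times as large.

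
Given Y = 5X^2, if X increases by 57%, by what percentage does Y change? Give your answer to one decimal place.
146.5%

For Y = 5X^2:
If X → X(1 + 0.57)
Then Y → Y · (1 + 0.57)^2
     = Y · 2.4649

Percentage change = ((1 + 0.57)^2 − 1) × 100% ≈ 146.5%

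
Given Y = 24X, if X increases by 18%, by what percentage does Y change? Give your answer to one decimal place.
18.0%

For Y = 24X:
If X → X(1 + 0.18)
Then Y → Y · (1 + 0.18)^1
     = Y · 1.1800

Percentage change = ((1 + 0.18)^1 − 1) × 100% = 18.0%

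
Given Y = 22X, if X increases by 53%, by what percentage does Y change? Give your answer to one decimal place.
53.0%

For Y = 22X:
If X → X(1 + 0.53)
Then Y → Y · (1 + 0.53)^1
     = Y · 1.5300

Percentage change = ((1 + 0.53)^1 − 1) × 100% = 53.0%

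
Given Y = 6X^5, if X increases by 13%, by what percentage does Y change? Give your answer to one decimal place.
84.2%

For Y = 6X^5:
If X → X(1 + 0.13)
Then Y → Y · (1 + 0.13)^5
     ≈ Y · 1.8424

Percentage change = ((1 + 0.13)^5 − 1) × 100% ≈ 84.2%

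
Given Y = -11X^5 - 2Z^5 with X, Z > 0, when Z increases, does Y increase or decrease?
Y decreases

Taking the partial derivative:
∂Y/∂Z = -10Z^4

∂Y/∂Z = -10Z^4 < 0 (assuming positive values)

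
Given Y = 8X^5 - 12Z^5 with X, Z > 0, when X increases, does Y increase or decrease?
Y increases

Taking the partial derivative:
∂Y/∂X = 40X^4

∂Y/∂X = 40X^4 > 0 (assuming positive values)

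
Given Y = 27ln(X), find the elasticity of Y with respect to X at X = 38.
Elasticity = 1/ln(38) ≈ 0.2749

Elasticity = (dY/dX) · (X/Y)

dY/dX = 27/X
At X = 38: dY/dX = 27/38, Y = 27·ln(38)

Elasticity = (27/38) · (38 / (27·ln(38))) = 1/ln(38) ≈ 0.2749

Interpretation: for a small percentage change in X, the percentage change in Y is approximately 0.27 times as large.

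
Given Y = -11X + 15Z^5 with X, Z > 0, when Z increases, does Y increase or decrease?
Y increases

Taking the partial derivative:
∂Y/∂Z = 75Z^4

∂Y/∂Z = 75Z^4 > 0 (assuming positive values)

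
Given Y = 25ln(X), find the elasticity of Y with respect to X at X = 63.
Elasticity = 1/ln(63) ≈ 0.2414

Elasticity = (dY/dX) · (X/Y)

dY/dX = 25/X
At X = 63: dY/dX = 25/63, Y = 25·ln(63)

Elasticity = (25/63) · (63 / (25·ln(63))) = 1/ln(63) ≈ 0.2414

Interpretation: for a small percentage change in X, the percentage change in Y is approximately 0.24 times as large.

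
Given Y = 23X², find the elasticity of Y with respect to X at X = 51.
Elasticity = 2

Elasticity = (dY/dX) · (X/Y)

dY/dX = 46·X
At X = 51: dY/dX = 2346, Y = 59823

Elasticity = 2346 · (51 / 59823) = 2

Interpretation: for a small percentage change in X, the percentage change in Y is approximately 2.00 times as large.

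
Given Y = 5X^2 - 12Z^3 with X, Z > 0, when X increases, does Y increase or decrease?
Y increases

Taking the partial derivative:
∂Y/∂X = 10X

∂Y/∂X = 10X > 0 (assuming positive values)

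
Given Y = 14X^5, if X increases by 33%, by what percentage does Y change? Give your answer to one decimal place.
316.2%

For Y = 14X^5:
If X → X(1 + 0.33)
Then Y → Y · (1 + 0.33)^5
     ≈ Y · 4.1616

Percentage change = ((1 + 0.33)^5 − 1) × 100% ≈ 316.2%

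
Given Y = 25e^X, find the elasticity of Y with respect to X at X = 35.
Elasticity = 35

Elasticity = (dY/dX) · (X/Y)

dY/dX = 25·e^X
At X = 35: dY/dX = 25·e^35, Y = 25·e^35

Elasticity = (25·e^35) · (35 / (25·e^35)) = 35

Interpretation: for a small percentage change in X, the percentage change in Y is approximately 35.00 times as large.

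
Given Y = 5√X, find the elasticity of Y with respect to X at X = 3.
Elasticity = 1/2

Elasticity = (dY/dX) · (X/Y)

dY/dX = 5/(2·√X)
At X = 3: dY/dX = 5·√3/6, Y = 5·√3

Elasticity = (5·√3/6) · (3 / (5·√3)) = 1/2

Interpretation: for a small percentage change in X, the percentage change in Y is approximately 0.50 times as large.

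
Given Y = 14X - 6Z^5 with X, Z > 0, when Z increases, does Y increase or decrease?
Y decreases

Taking the partial derivative:
∂Y/∂Z = -30Z^4

∂Y/∂Z = -30Z^4 < 0 (assuming positive values)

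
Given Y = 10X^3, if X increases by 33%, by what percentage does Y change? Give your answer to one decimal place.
135.3%

For Y = 10X^3:
If X → X(1 + 0.33)
Then Y → Y · (1 + 0.33)^3
     ≈ Y · 2.3526

Percentage change = ((1 + 0.33)^3 − 1) × 100% ≈ 135.3%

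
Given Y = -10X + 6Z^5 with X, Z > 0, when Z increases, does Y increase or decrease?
Y increases

Taking the partial derivative:
∂Y/∂Z = 30Z^4

∂Y/∂Z = 30Z^4 > 0 (assuming positive values)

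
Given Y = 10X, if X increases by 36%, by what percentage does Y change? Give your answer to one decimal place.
36.0%

For Y = 10X:
If X → X(1 + 0.36)
Then Y → Y · (1 + 0.36)^1
     = Y · 1.3600

Percentage change = ((1 + 0.36)^1 − 1) × 100% = 36.0%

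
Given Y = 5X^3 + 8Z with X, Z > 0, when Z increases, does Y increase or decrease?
Y increases

Taking the partial derivative:
∂Y/∂Z = 8

∂Y/∂Z = 8 > 0 (assuming positive values)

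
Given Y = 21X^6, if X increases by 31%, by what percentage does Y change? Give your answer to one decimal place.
405.4%

For Y = 21X^6:
If X → X(1 + 0.31)
Then Y → Y · (1 + 0.31)^6
     ≈ Y · 5.0539

Percentage change = ((1 + 0.31)^6 − 1) × 100% ≈ 405.4%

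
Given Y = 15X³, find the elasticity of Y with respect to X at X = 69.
Elasticity = 3

Elasticity = (dY/dX) · (X/Y)

dY/dX = 45·X²
At X = 69: dY/dX = 214245, Y = 4927635

Elasticity = 214245 · (69 / 4927635) = 3

Interpretation: for a small percentage change in X, the percentage change in Y is approximately 3.00 times as large.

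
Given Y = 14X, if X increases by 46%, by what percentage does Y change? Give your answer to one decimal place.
46.0%

For Y = 14X:
If X → X(1 + 0.46)
Then Y → Y · (1 + 0.46)^1
     = Y · 1.4600

Percentage change = ((1 + 0.46)^1 − 1) × 100% = 46.0%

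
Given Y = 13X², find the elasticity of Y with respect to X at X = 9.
Elasticity = 2

Elasticity = (dY/dX) · (X/Y)

dY/dX = 26·X
At X = 9: dY/dX = 234, Y = 1053

Elasticity = 234 · (9 / 1053) = 2

Interpretation: for a small percentage change in X, the percentage change in Y is approximately 2.00 times as large.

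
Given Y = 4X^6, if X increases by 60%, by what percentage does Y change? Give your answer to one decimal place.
1577.7%

For Y = 4X^6:
If X → X(1 + 0.6)
Then Y → Y · (1 + 0.6)^6
     ≈ Y · 16.7772

Percentage change = ((1 + 0.6)^6 − 1) × 100% ≈ 1577.7%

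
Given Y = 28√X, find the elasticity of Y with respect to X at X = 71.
Elasticity = 1/2

Elasticity = (dY/dX) · (X/Y)

dY/dX = 14/√X
At X = 71: dY/dX = 14·√71/71, Y = 28·√71

Elasticity = (14·√71/71) · (71 / (28·√71)) = 1/2

Interpretation: for a small percentage change in X, the percentage change in Y is approximately 0.50 times as large.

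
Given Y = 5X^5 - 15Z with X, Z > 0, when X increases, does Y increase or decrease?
Y increases

Taking the partial derivative:
∂Y/∂X = 25X^4

∂Y/∂X = 25X^4 > 0 (assuming positive values)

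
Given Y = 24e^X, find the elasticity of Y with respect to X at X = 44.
Elasticity = 44

Elasticity = (dY/dX) · (X/Y)

dY/dX = 24·e^X
At X = 44: dY/dX = 24·e^44, Y = 24·e^44

Elasticity = (24·e^44) · (44 / (24·e^44)) = 44

Interpretation: for a small percentage change in X, the percentage change in Y is approximately 44.00 times as large.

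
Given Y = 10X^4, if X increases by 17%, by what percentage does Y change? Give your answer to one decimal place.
87.4%

For Y = 10X^4:
If X → X(1 + 0.17)
Then Y → Y · (1 + 0.17)^4
     ≈ Y · 1.8739

Percentage change = ((1 + 0.17)^4 − 1) × 100% ≈ 87.4%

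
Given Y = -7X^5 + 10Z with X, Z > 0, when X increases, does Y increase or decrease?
Y decreases

Taking the partial derivative:
∂Y/∂X = -35X^4

∂Y/∂X = -35X^4 < 0 (assuming positive values)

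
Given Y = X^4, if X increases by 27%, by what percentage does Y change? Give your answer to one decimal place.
160.1%

For Y = X^4:
If X → X(1 + 0.27)
Then Y → Y · (1 + 0.27)^4
     ≈ Y · 2.6014

Percentage change = ((1 + 0.27)^4 − 1) × 100% ≈ 160.1%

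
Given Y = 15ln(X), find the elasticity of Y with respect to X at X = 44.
Elasticity = 1/ln(44) ≈ 0.2643

Elasticity = (dY/dX) · (X/Y)

dY/dX = 15/X
At X = 44: dY/dX = 15/44, Y = 15·ln(44)

Elasticity = (15/44) · (44 / (15·ln(44))) = 1/ln(44) ≈ 0.2643

Interpretation: for a small percentage change in X, the percentage change in Y is approximately 0.26 times as large.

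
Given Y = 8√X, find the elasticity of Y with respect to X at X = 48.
Elasticity = 1/2

Elasticity = (dY/dX) · (X/Y)

dY/dX = 4/√X
At X = 48: dY/dX = √3/3, Y = 32·√3

Elasticity = (√3/3) · (48 / (32·√3)) = 1/2

Interpretation: for a small percentage change in X, the percentage change in Y is approximately 0.50 times as large.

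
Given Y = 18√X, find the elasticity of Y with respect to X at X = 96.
Elasticity = 1/2

Elasticity = (dY/dX) · (X/Y)

dY/dX = 9/√X
At X = 96: dY/dX = 3·√6/8, Y = 72·√6

Elasticity = (3·√6/8) · (96 / (72·√6)) = 1/2

Interpretation: for a small percentage change in X, the percentage change in Y is approximately 0.50 times as large.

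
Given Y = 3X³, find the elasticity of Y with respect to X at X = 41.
Elasticity = 3

Elasticity = (dY/dX) · (X/Y)

dY/dX = 9·X²
At X = 41: dY/dX = 15129, Y = 206763

Elasticity = 15129 · (41 / 206763) = 3

Interpretation: for a small percentage change in X, the percentage change in Y is approximately 3.00 times as large.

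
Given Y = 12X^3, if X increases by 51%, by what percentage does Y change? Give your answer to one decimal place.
244.3%

For Y = 12X^3:
If X → X(1 + 0.51)
Then Y → Y · (1 + 0.51)^3
     ≈ Y · 3.4430

Percentage change = ((1 + 0.51)^3 − 1) × 100% ≈ 244.3%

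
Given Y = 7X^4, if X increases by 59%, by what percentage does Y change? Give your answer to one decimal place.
539.1%

For Y = 7X^4:
If X → X(1 + 0.59)
Then Y → Y · (1 + 0.59)^4
     ≈ Y · 6.3913

Percentage change = ((1 + 0.59)^4 − 1) × 100% ≈ 539.1%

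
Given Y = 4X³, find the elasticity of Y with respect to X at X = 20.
Elasticity = 3

Elasticity = (dY/dX) · (X/Y)

dY/dX = 12·X²
At X = 20: dY/dX = 4800, Y = 32000

Elasticity = 4800 · (20 / 32000) = 3

Interpretation: for a small percentage change in X, the percentage change in Y is approximately 3.00 times as large.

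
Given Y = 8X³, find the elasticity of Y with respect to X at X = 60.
Elasticity = 3

Elasticity = (dY/dX) · (X/Y)

dY/dX = 24·X²
At X = 60: dY/dX = 86400, Y = 1728000

Elasticity = 86400 · (60 / 1728000) = 3

Interpretation: for a small percentage change in X, the percentage change in Y is approximately 3.00 times as large.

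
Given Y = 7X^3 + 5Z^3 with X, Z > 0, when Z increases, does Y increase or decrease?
Y increases

Taking the partial derivative:
∂Y/∂Z = 15Z^2

∂Y/∂Z = 15Z^2 > 0 (assuming positive values)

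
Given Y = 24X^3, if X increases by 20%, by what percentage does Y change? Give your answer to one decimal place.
72.8%

For Y = 24X^3:
If X → X(1 + 0.2)
Then Y → Y · (1 + 0.2)^3
     = Y · 1.7280

Percentage change = ((1 + 0.2)^3 − 1) × 100% = 72.8%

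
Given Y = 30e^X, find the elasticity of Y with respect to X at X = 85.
Elasticity = 85

Elasticity = (dY/dX) · (X/Y)

dY/dX = 30·e^X
At X = 85: dY/dX = 30·e^85, Y = 30·e^85

Elasticity = (30·e^85) · (85 / (30·e^85)) = 85

Interpretation: for a small percentage change in X, the percentage change in Y is approximately 85.00 times as large.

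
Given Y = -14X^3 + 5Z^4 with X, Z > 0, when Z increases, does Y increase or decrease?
Y increases

Taking the partial derivative:
∂Y/∂Z = 20Z^3

∂Y/∂Z = 20Z^3 > 0 (assuming positive values)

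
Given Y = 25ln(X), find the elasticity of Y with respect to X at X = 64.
Elasticity = 1/ln(64) ≈ 0.2404

Elasticity = (dY/dX) · (X/Y)

dY/dX = 25/X
At X = 64: dY/dX = 25/64, Y = 25·ln(64)

Elasticity = (25/64) · (64 / (25·ln(64))) = 1/ln(64) ≈ 0.2404

Interpretation: for a small percentage change in X, the percentage change in Y is approximately 0.24 times as large.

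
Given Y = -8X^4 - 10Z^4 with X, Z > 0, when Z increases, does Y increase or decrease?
Y decreases

Taking the partial derivative:
∂Y/∂Z = -40Z^3

∂Y/∂Z = -40Z^3 < 0 (assuming positive values)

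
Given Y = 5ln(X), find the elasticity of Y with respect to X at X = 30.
Elasticity = 1/ln(30) ≈ 0.2940

Elasticity = (dY/dX) · (X/Y)

dY/dX = 5/X
At X = 30: dY/dX = 1/6, Y = 5·ln(30)

Elasticity = (1/6) · (30 / (5·ln(30))) = 1/ln(30) ≈ 0.2940

Interpretation: for a small percentage change in X, the percentage change in Y is approximately 0.29 times as large.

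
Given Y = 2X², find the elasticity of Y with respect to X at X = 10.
Elasticity = 2

Elasticity = (dY/dX) · (X/Y)

dY/dX = 4·X
At X = 10: dY/dX = 40, Y = 200

Elasticity = 40 · (10 / 200) = 2

Interpretation: for a small percentage change in X, the percentage change in Y is approximately 2.00 times as large.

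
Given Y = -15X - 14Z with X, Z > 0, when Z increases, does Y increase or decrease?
Y decreases

Taking the partial derivative:
∂Y/∂Z = -14

∂Y/∂Z = -14 < 0 (assuming positive values)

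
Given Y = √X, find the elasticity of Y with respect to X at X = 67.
Elasticity = 1/2

Elasticity = (dY/dX) · (X/Y)

dY/dX = 1/(2·√X)
At X = 67: dY/dX = √67/134, Y = √67

Elasticity = (√67/134) · (67 / (√67)) = 1/2

Interpretation: for a small percentage change in X, the percentage change in Y is approximately 0.50 times as large.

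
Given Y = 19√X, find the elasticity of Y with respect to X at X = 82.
Elasticity = 1/2

Elasticity = (dY/dX) · (X/Y)

dY/dX = 19/(2·√X)
At X = 82: dY/dX = 19·√82/164, Y = 19·√82

Elasticity = (19·√82/164) · (82 / (19·√82)) = 1/2

Interpretation: for a small percentage change in X, the percentage change in Y is approximately 0.50 times as large.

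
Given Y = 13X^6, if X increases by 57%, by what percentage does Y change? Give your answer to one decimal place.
1397.6%

For Y = 13X^6:
If X → X(1 + 0.57)
Then Y → Y · (1 + 0.57)^6
     ≈ Y · 14.9761

Percentage change = ((1 + 0.57)^6 − 1) × 100% ≈ 1397.6%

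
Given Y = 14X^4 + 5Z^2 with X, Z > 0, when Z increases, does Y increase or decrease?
Y increases

Taking the partial derivative:
∂Y/∂Z = 10Z

∂Y/∂Z = 10Z > 0 (assuming positive values)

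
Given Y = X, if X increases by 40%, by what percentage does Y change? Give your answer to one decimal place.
40.0%

For Y = X:
If X → X(1 + 0.4)
Then Y → Y · (1 + 0.4)^1
     = Y · 1.4000

Percentage change = ((1 + 0.4)^1 − 1) × 100% = 40.0%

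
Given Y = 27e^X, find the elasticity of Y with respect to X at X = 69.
Elasticity = 69

Elasticity = (dY/dX) · (X/Y)

dY/dX = 27·e^X
At X = 69: dY/dX = 27·e^69, Y = 27·e^69

Elasticity = (27·e^69) · (69 / (27·e^69)) = 69

Interpretation: for a small percentage change in X, the percentage change in Y is approximately 69.00 times as large.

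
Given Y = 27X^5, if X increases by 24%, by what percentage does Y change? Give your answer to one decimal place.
193.2%

For Y = 27X^5:
If X → X(1 + 0.24)
Then Y → Y · (1 + 0.24)^5
     ≈ Y · 2.9316

Percentage change = ((1 + 0.24)^5 − 1) × 100% ≈ 193.2%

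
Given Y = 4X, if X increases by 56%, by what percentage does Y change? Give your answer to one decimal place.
56.0%

For Y = 4X:
If X → X(1 + 0.56)
Then Y → Y · (1 + 0.56)^1
     = Y · 1.5600

Percentage change = ((1 + 0.56)^1 − 1) × 100% = 56.0%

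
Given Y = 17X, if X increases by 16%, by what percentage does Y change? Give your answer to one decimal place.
16.0%

For Y = 17X:
If X → X(1 + 0.16)
Then Y → Y · (1 + 0.16)^1
     = Y · 1.1600

Percentage change = ((1 + 0.16)^1 − 1) × 100% = 16.0%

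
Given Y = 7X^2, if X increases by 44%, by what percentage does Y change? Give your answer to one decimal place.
107.4%

For Y = 7X^2:
If X → X(1 + 0.44)
Then Y → Y · (1 + 0.44)^2
     = Y · 2.0736

Percentage change = ((1 + 0.44)^2 − 1) × 100% ≈ 107.4%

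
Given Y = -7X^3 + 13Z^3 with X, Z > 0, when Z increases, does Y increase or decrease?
Y increases

Taking the partial derivative:
∂Y/∂Z = 39Z^2

∂Y/∂Z = 39Z^2 > 0 (assuming positive values)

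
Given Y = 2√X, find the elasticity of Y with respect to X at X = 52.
Elasticity = 1/2

Elasticity = (dY/dX) · (X/Y)

dY/dX = 1/√X
At X = 52: dY/dX = √13/26, Y = 4·√13

Elasticity = (√13/26) · (52 / (4·√13)) = 1/2

Interpretation: for a small percentage change in X, the percentage change in Y is approximately 0.50 times as large.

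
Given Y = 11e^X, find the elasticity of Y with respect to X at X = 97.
Elasticity = 97

Elasticity = (dY/dX) · (X/Y)

dY/dX = 11·e^X
At X = 97: dY/dX = 11·e^97, Y = 11·e^97

Elasticity = (11·e^97) · (97 / (11·e^97)) = 97

Interpretation: for a small percentage change in X, the percentage change in Y is approximately 97.00 times as large.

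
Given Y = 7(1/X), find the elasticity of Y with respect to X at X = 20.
Elasticity = -1

Elasticity = (dY/dX) · (X/Y)

dY/dX = -7/X²
At X = 20: dY/dX = -7/400, Y = 7/20

Elasticity = (-7/400) · (20 / (7/20)) = -1

Interpretation: for a small percentage change in X, the percentage change in Y is approximately -1.00 times as large.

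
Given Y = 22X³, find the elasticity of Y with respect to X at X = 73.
Elasticity = 3

Elasticity = (dY/dX) · (X/Y)

dY/dX = 66·X²
At X = 73: dY/dX = 351714, Y = 8558374

Elasticity = 351714 · (73 / 8558374) = 3

Interpretation: for a small percentage change in X, the percentage change in Y is approximately 3.00 times as large.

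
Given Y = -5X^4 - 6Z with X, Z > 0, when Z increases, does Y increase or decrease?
Y decreases

Taking the partial derivative:
∂Y/∂Z = -6

∂Y/∂Z = -6 < 0 (assuming positive values)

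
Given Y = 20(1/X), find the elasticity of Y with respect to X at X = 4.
Elasticity = -1

Elasticity = (dY/dX) · (X/Y)

dY/dX = -20/X²
At X = 4: dY/dX = -5/4, Y = 5

Elasticity = (-5/4) · (4 / 5) = -1

Interpretation: for a small percentage change in X, the percentage change in Y is approximately -1.00 times as large.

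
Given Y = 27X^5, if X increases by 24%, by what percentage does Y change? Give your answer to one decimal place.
193.2%

For Y = 27X^5:
If X → X(1 + 0.24)
Then Y → Y · (1 + 0.24)^5
     ≈ Y · 2.9316

Percentage change = ((1 + 0.24)^5 − 1) × 100% ≈ 193.2%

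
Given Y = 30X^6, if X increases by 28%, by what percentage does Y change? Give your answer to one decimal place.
339.8%

For Y = 30X^6:
If X → X(1 + 0.28)
Then Y → Y · (1 + 0.28)^6
     ≈ Y · 4.3980

Percentage change = ((1 + 0.28)^6 − 1) × 100% ≈ 339.8%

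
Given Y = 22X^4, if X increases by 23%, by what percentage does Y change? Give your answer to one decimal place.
128.9%

For Y = 22X^4:
If X → X(1 + 0.23)
Then Y → Y · (1 + 0.23)^4
     ≈ Y · 2.2889

Percentage change = ((1 + 0.23)^4 − 1) × 100% ≈ 128.9%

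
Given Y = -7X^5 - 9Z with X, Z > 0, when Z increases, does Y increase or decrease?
Y decreases

Taking the partial derivative:
∂Y/∂Z = -9

∂Y/∂Z = -9 < 0 (assuming positive values)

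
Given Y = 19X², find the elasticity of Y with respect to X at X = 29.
Elasticity = 2

Elasticity = (dY/dX) · (X/Y)

dY/dX = 38·X
At X = 29: dY/dX = 1102, Y = 15979

Elasticity = 1102 · (29 / 15979) = 2

Interpretation: for a small percentage change in X, the percentage change in Y is approximately 2.00 times as large.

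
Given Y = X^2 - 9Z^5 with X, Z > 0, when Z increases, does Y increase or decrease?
Y decreases

Taking the partial derivative:
∂Y/∂Z = -45Z^4

∂Y/∂Z = -45Z^4 < 0 (assuming positive values)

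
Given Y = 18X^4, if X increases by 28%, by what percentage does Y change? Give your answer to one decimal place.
168.4%

For Y = 18X^4:
If X → X(1 + 0.28)
Then Y → Y · (1 + 0.28)^4
     ≈ Y · 2.6844

Percentage change = ((1 + 0.28)^4 − 1) × 100% ≈ 168.4%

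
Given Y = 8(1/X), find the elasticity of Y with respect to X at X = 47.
Elasticity = -1

Elasticity = (dY/dX) · (X/Y)

dY/dX = -8/X²
At X = 47: dY/dX = -8/2209, Y = 8/47

Elasticity = (-8/2209) · (47 / (8/47)) = -1

Interpretation: for a small percentage change in X, the percentage change in Y is approximately -1.00 times as large.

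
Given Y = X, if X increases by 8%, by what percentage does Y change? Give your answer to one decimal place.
8.0%

For Y = X:
If X → X(1 + 0.08)
Then Y → Y · (1 + 0.08)^1
     = Y · 1.0800

Percentage change = ((1 + 0.08)^1 − 1) × 100% = 8.0%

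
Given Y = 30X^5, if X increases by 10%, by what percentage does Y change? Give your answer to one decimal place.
61.1%

For Y = 30X^5:
If X → X(1 + 0.1)
Then Y → Y · (1 + 0.1)^5
     ≈ Y · 1.6105

Percentage change = ((1 + 0.1)^5 − 1) × 100% ≈ 61.1%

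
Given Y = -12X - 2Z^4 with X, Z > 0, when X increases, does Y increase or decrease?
Y decreases

Taking the partial derivative:
∂Y/∂X = -12

∂Y/∂X = -12 < 0 (assuming positive values)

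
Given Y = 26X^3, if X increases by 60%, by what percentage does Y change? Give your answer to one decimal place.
309.6%

For Y = 26X^3:
If X → X(1 + 0.6)
Then Y → Y · (1 + 0.6)^3
     = Y · 4.0960

Percentage change = ((1 + 0.6)^3 − 1) × 100% = 309.6%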